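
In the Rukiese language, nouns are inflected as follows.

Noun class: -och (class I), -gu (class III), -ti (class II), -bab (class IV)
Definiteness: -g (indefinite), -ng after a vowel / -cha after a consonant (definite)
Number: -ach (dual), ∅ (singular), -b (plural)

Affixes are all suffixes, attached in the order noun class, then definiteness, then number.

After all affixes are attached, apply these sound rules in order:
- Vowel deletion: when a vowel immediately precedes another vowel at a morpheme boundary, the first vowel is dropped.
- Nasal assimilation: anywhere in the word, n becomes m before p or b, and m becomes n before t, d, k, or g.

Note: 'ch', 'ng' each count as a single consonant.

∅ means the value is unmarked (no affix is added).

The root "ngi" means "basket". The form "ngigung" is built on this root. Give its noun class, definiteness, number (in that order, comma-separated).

Segment: ngi-gu-ng.
noun class: -gu → class III.
definiteness: -ng/cha → definite.
number: ∅ → singular.

class III, definite, singular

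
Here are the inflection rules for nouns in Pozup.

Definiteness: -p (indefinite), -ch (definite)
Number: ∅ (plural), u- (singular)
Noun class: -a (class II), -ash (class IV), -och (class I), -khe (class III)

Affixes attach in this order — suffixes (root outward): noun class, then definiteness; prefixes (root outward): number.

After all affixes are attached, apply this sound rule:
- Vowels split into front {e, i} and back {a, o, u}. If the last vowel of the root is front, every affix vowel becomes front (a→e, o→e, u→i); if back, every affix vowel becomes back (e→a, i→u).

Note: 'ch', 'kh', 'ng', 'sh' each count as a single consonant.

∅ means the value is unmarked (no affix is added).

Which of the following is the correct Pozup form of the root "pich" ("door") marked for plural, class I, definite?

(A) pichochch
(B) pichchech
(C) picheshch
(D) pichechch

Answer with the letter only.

Attach noun class class I -och → pichoch.
number = plural: zero marking, form stays pichoch.
Attach definiteness definite -ch → pichochch.
Apply vowel harmony: pichochch → pichechch.
So the correct form is pichechch, option (D).
(C) picheshch is wrong: it uses class IV instead of class I for noun class.
(A) pichochch is wrong: it fails to apply the sound rule(s).
(B) pichchech is wrong: it has the affixes in the wrong order.

D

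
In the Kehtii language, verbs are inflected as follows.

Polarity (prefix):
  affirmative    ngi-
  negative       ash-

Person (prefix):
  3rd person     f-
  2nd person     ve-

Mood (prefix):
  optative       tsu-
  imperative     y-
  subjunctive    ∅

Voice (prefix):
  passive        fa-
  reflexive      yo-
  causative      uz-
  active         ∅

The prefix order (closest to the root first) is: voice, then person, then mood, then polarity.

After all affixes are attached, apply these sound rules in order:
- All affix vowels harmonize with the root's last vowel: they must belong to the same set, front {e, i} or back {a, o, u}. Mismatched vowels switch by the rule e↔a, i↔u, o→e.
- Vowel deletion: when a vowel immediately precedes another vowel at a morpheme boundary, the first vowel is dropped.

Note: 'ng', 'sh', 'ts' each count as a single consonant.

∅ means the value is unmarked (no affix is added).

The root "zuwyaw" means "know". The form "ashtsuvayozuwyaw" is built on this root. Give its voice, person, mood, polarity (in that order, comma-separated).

reflexive, 2nd person, optative, negative

Segment: ash-tsu-ve-yo-zuwyaw.
voice: yo- → reflexive.
person: ve- → 2nd person.
mood: tsu- → optative.
polarity: ash- → negative.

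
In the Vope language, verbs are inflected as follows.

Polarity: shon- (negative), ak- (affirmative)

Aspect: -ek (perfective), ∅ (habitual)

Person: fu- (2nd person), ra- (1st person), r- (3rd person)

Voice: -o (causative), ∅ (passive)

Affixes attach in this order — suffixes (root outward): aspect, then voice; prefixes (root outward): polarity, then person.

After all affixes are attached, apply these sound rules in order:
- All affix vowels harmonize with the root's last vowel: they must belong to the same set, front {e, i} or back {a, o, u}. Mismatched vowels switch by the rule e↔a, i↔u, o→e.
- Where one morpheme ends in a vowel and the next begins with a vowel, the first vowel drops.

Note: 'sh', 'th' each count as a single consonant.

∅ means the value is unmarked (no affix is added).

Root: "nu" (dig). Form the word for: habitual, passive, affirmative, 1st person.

raknu

aspect = habitual: zero marking, form stays nu.
voice = passive: zero marking, form stays nu.
Attach polarity affirmative ak- → aknu.
Attach person 1st person ra- → raaknu.
Vowel harmony: no change.
Apply vowel deletion: raaknu → raknu.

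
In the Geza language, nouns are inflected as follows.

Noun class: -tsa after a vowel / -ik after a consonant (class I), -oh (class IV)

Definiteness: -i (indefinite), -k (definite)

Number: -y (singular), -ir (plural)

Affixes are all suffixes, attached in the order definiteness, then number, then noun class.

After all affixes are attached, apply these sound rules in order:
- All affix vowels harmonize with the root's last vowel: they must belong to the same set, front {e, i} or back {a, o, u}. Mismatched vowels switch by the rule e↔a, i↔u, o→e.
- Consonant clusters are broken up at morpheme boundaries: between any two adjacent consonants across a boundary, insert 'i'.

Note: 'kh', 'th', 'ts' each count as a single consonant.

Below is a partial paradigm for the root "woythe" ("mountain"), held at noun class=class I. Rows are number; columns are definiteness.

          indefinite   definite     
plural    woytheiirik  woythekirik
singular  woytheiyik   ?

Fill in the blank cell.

Attach definiteness definite -k → woythek.
Attach number singular -y → woytheky.
Attach noun class class I -ik (after consonant 'y') → woythekyik.
Vowel harmony: no change.
Apply epenthesis: woythekyik → woythekiyik.

woythekiyik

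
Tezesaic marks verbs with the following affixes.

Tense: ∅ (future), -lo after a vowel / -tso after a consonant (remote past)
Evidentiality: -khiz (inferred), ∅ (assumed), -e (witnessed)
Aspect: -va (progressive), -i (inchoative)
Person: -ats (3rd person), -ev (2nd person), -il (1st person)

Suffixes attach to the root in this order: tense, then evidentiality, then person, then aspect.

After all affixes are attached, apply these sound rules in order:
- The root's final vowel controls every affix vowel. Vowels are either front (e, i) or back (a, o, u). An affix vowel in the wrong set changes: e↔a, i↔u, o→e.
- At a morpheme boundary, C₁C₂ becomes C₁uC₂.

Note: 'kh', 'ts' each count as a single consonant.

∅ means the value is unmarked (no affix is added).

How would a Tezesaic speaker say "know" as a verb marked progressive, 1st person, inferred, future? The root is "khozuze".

tense = future: zero marking, form stays khozuze.
Attach evidentiality inferred -khiz → khozuzekhiz.
Attach person 1st person -il → khozuzekhizil.
Attach aspect progressive -va → khozuzekhizilva.
Apply vowel harmony: khozuzekhizilva → khozuzekhizilve.
Apply epenthesis: khozuzekhizilve → khozuzekhiziluve.

khozuzekhiziluve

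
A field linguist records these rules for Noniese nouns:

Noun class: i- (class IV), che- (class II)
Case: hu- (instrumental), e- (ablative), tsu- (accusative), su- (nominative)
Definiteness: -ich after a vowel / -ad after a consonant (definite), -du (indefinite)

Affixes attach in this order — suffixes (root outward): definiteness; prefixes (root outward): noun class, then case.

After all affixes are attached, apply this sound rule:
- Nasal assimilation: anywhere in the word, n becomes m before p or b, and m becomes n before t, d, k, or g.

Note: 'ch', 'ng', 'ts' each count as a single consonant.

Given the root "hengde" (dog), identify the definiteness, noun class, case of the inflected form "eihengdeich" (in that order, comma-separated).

definite, class IV, ablative

Segment: e-i-hengde-ich.
definiteness: -ich/ad → definite.
noun class: i- → class IV.
case: e- → ablative.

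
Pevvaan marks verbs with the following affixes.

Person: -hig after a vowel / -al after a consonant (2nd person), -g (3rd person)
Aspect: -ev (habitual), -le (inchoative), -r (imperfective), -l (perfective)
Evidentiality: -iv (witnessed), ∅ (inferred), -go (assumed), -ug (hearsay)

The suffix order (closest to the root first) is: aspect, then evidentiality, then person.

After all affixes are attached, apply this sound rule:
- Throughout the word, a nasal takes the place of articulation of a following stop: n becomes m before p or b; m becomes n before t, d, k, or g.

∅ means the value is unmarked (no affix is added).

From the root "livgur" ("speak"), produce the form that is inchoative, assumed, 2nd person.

livgurlegohig

Attach aspect inchoative -le → livgurle.
Attach evidentiality assumed -go → livgurlego.
Attach person 2nd person -hig (after vowel 'o') → livgurlegohig.
Nasal assimilation: no change.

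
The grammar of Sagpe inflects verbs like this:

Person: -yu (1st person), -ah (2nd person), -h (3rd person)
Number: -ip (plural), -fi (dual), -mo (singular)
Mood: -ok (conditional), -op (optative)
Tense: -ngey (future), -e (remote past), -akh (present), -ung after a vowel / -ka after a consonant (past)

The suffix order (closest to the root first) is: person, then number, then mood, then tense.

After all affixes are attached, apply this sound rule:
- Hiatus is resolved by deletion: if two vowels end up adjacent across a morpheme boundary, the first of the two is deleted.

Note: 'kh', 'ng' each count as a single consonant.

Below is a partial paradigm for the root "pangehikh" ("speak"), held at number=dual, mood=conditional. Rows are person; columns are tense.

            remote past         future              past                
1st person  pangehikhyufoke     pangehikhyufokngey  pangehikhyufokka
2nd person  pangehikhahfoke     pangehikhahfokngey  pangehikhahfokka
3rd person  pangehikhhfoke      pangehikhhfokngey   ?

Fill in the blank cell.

Attach person 3rd person -h → pangehikhh.
Attach number dual -fi → pangehikhhfi.
Attach mood conditional -ok → pangehikhhfiok.
Attach tense past -ka (after consonant 'k') → pangehikhhfiokka.
Apply vowel deletion: pangehikhhfiokka → pangehikhhfokka.

pangehikhhfokka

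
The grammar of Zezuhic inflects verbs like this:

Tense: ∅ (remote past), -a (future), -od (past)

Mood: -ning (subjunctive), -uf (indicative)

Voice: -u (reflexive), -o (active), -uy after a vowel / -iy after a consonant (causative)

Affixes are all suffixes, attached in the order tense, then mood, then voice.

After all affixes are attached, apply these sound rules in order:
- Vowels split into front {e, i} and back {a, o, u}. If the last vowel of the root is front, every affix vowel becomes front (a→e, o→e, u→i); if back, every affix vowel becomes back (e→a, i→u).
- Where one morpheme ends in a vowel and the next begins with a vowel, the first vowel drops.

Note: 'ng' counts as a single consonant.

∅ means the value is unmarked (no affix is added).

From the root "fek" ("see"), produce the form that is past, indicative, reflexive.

Attach tense past -od → fekod.
Attach mood indicative -uf → fekoduf.
Attach voice reflexive -u → fekodufu.
Apply vowel harmony: fekodufu → fekedifi.
Vowel deletion: no change.

fekedifi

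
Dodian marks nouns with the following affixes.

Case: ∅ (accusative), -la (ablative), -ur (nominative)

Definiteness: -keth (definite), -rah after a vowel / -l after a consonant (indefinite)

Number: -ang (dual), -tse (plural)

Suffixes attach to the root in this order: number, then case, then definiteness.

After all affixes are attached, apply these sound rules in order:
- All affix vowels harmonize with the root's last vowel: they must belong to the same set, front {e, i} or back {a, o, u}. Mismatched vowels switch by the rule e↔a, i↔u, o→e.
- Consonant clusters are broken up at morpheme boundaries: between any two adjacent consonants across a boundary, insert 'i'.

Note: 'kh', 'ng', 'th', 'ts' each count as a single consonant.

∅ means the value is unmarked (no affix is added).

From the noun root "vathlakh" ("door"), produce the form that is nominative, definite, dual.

vathlakhangurikath

Attach number dual -ang → vathlakhang.
Attach case nominative -ur → vathlakhangur.
Attach definiteness definite -keth → vathlakhangurketh.
Apply vowel harmony: vathlakhangurketh → vathlakhangurkath.
Apply epenthesis: vathlakhangurkath → vathlakhangurikath.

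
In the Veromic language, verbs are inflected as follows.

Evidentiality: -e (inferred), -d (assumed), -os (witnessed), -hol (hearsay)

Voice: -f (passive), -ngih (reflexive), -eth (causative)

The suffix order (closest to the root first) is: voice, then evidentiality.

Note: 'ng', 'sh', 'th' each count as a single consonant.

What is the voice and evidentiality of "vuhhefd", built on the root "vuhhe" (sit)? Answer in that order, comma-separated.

Segment: vuhhe-f-d.
voice: -f → passive.
evidentiality: -d → assumed.

passive, assumed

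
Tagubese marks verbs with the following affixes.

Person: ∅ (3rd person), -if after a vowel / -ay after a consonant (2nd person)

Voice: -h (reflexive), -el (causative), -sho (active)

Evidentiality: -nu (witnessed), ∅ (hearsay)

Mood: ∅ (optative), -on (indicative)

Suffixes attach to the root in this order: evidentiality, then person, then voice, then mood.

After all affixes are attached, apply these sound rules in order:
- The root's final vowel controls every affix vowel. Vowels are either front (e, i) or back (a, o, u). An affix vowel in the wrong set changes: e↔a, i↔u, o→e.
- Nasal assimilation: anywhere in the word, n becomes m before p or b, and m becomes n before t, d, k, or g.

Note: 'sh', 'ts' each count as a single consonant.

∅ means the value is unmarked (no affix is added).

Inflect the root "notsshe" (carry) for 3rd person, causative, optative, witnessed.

notssheniel

Attach evidentiality witnessed -nu → notsshenu.
person = 3rd person: zero marking, form stays notsshenu.
Attach voice causative -el → notsshenuel.
mood = optative: zero marking, form stays notsshenuel.
Apply vowel harmony: notsshenuel → notssheniel.
Nasal assimilation: no change.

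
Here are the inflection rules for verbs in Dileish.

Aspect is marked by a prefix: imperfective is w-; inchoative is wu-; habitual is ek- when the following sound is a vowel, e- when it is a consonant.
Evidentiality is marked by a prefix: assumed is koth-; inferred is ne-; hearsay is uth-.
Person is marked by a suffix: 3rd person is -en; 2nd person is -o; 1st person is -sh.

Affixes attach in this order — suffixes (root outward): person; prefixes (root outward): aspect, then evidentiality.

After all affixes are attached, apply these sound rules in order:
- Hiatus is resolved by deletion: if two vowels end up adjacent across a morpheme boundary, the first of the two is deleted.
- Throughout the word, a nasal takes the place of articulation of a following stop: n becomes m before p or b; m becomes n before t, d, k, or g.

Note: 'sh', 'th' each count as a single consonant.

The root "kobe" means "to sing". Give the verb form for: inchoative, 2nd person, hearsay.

uthwukobo

Attach aspect inchoative wu- → wukobe.
Attach person 2nd person -o → wukobeo.
Attach evidentiality hearsay uth- → uthwukobeo.
Apply vowel deletion: uthwukobeo → uthwukobo.
Nasal assimilation: no change.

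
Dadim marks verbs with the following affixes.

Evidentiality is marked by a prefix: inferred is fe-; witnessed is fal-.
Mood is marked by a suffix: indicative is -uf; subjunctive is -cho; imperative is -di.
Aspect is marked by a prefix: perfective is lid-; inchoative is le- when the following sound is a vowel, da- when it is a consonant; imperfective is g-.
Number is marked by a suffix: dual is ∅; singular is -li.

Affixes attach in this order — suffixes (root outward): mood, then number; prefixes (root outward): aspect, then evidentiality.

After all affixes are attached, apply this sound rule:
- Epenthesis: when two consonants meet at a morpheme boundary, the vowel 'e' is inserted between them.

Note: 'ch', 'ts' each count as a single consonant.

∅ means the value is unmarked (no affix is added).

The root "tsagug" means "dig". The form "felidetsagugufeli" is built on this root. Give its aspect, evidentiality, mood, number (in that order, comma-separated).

Segment: fe-lid-tsagug-uf-li.
aspect: lid- → perfective.
evidentiality: fe- → inferred.
mood: -uf → indicative.
number: -li → singular.

perfective, inferred, indicative, singular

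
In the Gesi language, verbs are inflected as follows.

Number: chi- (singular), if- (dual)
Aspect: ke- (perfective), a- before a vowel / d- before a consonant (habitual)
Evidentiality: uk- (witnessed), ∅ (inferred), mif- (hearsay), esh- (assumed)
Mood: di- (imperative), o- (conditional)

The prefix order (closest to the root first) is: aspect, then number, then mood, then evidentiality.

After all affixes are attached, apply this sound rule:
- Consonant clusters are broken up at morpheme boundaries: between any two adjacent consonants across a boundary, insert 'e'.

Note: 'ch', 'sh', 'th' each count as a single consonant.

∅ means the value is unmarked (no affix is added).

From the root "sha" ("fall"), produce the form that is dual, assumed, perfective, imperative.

eshediifekesha

Attach aspect perfective ke- → kesha.
Attach number dual if- → ifkesha.
Attach mood imperative di- → diifkesha.
Attach evidentiality assumed esh- → eshdiifkesha.
Apply epenthesis: eshdiifkesha → eshediifekesha.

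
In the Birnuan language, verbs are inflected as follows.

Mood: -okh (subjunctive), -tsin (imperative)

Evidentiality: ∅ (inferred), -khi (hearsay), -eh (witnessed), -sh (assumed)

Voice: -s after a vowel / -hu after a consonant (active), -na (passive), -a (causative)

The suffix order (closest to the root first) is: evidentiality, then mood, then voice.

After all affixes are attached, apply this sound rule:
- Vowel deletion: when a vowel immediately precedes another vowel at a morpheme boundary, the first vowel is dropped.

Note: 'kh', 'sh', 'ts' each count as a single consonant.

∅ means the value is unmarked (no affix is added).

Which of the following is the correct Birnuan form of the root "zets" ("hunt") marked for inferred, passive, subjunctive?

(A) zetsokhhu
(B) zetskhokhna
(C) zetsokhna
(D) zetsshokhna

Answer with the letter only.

C

evidentiality = inferred: zero marking, form stays zets.
Attach mood subjunctive -okh → zetsokh.
Attach voice passive -na → zetsokhna.
Vowel deletion: no change.
So the correct form is zetsokhna, option (C).
(B) zetskhokhna is wrong: it uses hearsay instead of inferred for evidentiality.
(A) zetsokhhu is wrong: it uses active instead of passive for voice.
(D) zetsshokhna is wrong: it uses assumed instead of inferred for evidentiality.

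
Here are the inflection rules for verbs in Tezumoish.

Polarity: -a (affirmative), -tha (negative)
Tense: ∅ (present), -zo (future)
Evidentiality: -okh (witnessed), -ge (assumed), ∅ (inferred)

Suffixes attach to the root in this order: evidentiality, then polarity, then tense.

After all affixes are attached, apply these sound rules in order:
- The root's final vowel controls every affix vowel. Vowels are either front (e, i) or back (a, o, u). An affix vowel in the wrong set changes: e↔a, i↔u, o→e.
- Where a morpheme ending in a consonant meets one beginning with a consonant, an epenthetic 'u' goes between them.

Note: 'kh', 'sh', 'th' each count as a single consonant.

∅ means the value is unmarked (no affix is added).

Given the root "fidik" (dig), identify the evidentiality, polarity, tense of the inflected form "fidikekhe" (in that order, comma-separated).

witnessed, affirmative, present

Segment: fidik-okh-a.
evidentiality: -okh → witnessed.
polarity: -a → affirmative.
tense: ∅ → present.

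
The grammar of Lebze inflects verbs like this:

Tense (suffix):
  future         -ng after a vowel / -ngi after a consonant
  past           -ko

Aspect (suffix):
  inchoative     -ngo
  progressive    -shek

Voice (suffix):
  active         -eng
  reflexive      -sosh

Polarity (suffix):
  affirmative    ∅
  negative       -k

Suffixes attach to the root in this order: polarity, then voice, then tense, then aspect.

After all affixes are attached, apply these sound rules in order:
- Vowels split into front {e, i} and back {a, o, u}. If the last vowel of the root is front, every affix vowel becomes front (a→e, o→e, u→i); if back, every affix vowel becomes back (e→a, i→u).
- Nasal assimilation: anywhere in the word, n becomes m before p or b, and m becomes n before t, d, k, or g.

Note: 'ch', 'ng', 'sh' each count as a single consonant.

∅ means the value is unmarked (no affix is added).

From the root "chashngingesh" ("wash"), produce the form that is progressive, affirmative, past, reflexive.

polarity = affirmative: zero marking, form stays chashngingesh.
Attach voice reflexive -sosh → chashngingeshsosh.
Attach tense past -ko → chashngingeshsoshko.
Attach aspect progressive -shek → chashngingeshsoshkoshek.
Apply vowel harmony: chashngingeshsoshkoshek → chashngingeshseshkeshek.
Nasal assimilation: no change.

chashngingeshseshkeshek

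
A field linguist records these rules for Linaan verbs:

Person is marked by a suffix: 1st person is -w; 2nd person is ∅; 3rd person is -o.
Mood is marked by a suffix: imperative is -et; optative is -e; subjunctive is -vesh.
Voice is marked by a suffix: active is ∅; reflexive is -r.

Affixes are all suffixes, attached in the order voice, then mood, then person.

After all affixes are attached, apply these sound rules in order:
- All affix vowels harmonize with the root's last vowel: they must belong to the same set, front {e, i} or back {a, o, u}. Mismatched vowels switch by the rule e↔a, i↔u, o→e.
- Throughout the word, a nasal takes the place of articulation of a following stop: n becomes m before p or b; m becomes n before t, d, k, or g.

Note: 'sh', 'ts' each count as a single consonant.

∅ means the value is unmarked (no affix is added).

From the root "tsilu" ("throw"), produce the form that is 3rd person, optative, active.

voice = active: zero marking, form stays tsilu.
Attach mood optative -e → tsilue.
Attach person 3rd person -o → tsilueo.
Apply vowel harmony: tsilueo → tsiluao.
Nasal assimilation: no change.

tsiluao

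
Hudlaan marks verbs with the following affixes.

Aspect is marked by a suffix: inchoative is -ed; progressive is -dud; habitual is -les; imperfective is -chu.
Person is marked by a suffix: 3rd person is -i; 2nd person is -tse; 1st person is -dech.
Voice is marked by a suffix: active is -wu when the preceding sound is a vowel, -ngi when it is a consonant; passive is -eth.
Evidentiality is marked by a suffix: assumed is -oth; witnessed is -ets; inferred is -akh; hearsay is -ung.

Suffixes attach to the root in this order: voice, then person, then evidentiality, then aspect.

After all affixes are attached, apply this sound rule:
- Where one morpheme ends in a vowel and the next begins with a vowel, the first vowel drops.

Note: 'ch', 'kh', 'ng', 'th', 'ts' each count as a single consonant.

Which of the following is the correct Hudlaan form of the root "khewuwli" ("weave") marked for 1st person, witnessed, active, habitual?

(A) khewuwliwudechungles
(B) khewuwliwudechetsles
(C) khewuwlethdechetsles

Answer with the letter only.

Attach voice active -wu (after vowel 'i') → khewuwliwu.
Attach person 1st person -dech → khewuwliwudech.
Attach evidentiality witnessed -ets → khewuwliwudechets.
Attach aspect habitual -les → khewuwliwudechetsles.
Vowel deletion: no change.
So the correct form is khewuwliwudechetsles, option (B).
(A) khewuwliwudechungles is wrong: it uses hearsay instead of witnessed for evidentiality.
(C) khewuwlethdechetsles is wrong: it uses passive instead of active for voice.

B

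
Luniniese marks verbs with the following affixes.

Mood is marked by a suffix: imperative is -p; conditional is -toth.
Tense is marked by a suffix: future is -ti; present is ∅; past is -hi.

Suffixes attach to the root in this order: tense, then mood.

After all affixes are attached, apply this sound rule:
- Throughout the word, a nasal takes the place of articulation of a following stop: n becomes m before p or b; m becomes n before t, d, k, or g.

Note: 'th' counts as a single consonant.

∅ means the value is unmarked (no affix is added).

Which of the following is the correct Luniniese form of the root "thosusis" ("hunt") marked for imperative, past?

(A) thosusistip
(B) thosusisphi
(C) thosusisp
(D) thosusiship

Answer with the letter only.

Attach tense past -hi → thosusishi.
Attach mood imperative -p → thosusiship.
Nasal assimilation: no change.
So the correct form is thosusiship, option (D).
(C) thosusisp is wrong: it uses present instead of past for tense.
(B) thosusisphi is wrong: it has the affixes in the wrong order.
(A) thosusistip is wrong: it uses future instead of past for tense.

D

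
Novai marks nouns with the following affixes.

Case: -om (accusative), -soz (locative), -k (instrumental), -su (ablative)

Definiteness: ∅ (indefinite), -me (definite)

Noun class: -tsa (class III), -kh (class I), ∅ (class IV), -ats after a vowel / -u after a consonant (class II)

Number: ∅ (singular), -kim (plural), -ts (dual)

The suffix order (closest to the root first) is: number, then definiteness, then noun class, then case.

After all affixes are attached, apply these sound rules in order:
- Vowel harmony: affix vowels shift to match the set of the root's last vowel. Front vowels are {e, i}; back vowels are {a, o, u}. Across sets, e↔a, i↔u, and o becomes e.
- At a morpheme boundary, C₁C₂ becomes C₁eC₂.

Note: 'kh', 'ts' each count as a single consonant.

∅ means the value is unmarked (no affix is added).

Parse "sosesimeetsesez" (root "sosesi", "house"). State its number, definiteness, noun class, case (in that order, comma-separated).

singular, definite, class II, locative

Segment: sosesi-me-ats-soz.
number: ∅ → singular.
definiteness: -me → definite.
noun class: -ats/u → class II.
case: -soz → locative.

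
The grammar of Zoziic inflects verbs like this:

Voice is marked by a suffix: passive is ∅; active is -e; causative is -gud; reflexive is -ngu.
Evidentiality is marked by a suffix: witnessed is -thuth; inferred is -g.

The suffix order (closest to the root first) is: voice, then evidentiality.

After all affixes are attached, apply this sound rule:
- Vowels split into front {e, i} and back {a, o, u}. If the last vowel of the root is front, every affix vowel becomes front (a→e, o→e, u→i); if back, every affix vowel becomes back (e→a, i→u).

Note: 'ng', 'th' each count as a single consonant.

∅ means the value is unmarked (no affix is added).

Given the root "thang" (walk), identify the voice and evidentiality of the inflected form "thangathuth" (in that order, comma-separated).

active, witnessed

Segment: thang-e-thuth.
voice: -e → active.
evidentiality: -thuth → witnessed.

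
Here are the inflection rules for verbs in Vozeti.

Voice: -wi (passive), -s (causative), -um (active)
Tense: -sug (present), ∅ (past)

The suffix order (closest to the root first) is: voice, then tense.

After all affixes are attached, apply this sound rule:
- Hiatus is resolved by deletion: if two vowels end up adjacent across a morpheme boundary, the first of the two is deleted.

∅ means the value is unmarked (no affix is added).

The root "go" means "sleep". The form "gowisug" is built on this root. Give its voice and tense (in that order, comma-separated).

passive, present

Segment: go-wi-sug.
voice: -wi → passive.
tense: -sug → present.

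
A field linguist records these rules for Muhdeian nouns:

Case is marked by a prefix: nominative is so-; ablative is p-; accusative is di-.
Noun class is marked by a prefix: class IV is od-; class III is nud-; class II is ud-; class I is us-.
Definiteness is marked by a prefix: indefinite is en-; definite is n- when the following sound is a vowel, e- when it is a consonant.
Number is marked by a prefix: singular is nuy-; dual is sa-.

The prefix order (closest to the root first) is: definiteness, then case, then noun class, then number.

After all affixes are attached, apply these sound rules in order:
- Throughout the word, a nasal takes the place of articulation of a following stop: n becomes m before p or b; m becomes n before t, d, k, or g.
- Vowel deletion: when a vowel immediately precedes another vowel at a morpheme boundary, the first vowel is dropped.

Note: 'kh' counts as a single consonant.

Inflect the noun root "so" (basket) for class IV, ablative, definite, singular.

nuyodpeso

Attach definiteness definite e- (before consonant 's') → eso.
Attach case ablative p- → peso.
Attach noun class class IV od- → odpeso.
Attach number singular nuy- → nuyodpeso.
Nasal assimilation: no change.
Vowel deletion: no change.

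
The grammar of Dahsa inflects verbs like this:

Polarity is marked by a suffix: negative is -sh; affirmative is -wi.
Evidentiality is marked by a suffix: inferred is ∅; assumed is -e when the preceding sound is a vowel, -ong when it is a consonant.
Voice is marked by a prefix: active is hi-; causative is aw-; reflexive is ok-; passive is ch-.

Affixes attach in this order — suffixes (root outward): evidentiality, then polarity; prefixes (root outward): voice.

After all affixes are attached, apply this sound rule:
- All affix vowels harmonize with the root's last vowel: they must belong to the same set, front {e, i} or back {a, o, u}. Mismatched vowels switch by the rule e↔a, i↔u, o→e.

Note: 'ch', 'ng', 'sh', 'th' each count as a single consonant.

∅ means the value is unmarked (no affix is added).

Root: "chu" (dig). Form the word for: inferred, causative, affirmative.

awchuwu

Attach voice causative aw- → awchu.
evidentiality = inferred: zero marking, form stays awchu.
Attach polarity affirmative -wi → awchuwi.
Apply vowel harmony: awchuwi → awchuwu.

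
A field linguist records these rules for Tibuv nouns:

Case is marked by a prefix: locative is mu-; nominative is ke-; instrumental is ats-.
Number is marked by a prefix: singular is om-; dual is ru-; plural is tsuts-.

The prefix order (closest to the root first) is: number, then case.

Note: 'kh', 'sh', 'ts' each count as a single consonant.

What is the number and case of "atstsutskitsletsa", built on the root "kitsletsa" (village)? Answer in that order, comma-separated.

plural, instrumental

Segment: ats-tsuts-kitsletsa.
number: tsuts- → plural.
case: ats- → instrumental.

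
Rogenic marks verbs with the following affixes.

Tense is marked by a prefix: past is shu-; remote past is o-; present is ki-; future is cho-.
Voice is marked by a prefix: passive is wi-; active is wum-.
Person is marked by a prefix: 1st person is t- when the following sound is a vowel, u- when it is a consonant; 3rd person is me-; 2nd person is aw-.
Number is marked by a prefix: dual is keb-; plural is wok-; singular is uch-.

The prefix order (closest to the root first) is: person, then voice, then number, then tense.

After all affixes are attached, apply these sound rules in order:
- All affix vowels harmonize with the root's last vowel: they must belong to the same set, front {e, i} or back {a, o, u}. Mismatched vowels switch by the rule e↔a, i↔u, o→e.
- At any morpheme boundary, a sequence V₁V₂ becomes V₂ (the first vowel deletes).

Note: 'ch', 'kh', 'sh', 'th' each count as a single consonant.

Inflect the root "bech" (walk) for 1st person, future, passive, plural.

chewekwibech

Attach person 1st person u- (before consonant 'b') → ubech.
Attach voice passive wi- → wiubech.
Attach number plural wok- → wokwiubech.
Attach tense future cho- → chowokwiubech.
Apply vowel harmony: chowokwiubech → chewekwiibech.
Apply vowel deletion: chewekwiibech → chewekwibech.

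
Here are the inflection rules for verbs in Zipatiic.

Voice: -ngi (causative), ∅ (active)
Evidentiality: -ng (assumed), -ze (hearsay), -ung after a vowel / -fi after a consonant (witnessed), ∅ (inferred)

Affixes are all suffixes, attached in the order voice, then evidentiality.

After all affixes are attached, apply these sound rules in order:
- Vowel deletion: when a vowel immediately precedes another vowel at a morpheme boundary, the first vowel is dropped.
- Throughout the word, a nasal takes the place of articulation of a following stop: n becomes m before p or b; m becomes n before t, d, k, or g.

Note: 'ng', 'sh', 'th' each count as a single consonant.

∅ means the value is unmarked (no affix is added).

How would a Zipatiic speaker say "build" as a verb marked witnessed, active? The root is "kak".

kakfi

voice = active: zero marking, form stays kak.
Attach evidentiality witnessed -fi (after consonant 'k') → kakfi.
Vowel deletion: no change.
Nasal assimilation: no change.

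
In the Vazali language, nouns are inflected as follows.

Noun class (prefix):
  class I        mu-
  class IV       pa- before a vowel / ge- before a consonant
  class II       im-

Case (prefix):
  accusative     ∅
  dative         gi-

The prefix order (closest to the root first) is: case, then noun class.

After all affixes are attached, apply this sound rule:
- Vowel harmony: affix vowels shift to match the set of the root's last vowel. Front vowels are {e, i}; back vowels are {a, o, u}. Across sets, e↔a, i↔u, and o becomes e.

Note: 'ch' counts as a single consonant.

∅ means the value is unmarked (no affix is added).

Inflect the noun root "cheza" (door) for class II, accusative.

case = accusative: zero marking, form stays cheza.
Attach noun class class II im- → imcheza.
Apply vowel harmony: imcheza → umcheza.

umcheza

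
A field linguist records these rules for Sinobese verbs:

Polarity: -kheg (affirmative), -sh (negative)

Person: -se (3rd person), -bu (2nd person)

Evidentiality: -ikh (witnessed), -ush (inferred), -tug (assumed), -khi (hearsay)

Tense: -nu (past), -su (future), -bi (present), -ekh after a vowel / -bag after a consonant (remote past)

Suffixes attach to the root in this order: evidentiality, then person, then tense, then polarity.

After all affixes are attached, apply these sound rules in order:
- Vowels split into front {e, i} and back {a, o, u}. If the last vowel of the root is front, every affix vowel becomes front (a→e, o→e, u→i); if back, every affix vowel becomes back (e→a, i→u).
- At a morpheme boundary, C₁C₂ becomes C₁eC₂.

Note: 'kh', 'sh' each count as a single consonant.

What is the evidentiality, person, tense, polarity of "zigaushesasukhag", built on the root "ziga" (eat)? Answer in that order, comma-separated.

inferred, 3rd person, future, affirmative

Segment: ziga-ush-se-su-kheg.
evidentiality: -ush → inferred.
person: -se → 3rd person.
tense: -su → future.
polarity: -kheg → affirmative.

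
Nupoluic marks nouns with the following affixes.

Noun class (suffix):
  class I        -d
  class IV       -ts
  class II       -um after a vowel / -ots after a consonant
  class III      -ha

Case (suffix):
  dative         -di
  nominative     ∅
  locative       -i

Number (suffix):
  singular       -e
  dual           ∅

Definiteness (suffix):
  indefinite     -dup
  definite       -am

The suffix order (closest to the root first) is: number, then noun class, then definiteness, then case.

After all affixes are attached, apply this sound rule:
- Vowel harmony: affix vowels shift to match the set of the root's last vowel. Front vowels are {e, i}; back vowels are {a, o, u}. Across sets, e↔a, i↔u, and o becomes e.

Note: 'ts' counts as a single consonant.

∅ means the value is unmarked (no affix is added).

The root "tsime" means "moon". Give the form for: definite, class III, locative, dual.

number = dual: zero marking, form stays tsime.
Attach noun class class III -ha → tsimeha.
Attach definiteness definite -am → tsimehaam.
Attach case locative -i → tsimehaami.
Apply vowel harmony: tsimehaami → tsimeheemi.

tsimeheemi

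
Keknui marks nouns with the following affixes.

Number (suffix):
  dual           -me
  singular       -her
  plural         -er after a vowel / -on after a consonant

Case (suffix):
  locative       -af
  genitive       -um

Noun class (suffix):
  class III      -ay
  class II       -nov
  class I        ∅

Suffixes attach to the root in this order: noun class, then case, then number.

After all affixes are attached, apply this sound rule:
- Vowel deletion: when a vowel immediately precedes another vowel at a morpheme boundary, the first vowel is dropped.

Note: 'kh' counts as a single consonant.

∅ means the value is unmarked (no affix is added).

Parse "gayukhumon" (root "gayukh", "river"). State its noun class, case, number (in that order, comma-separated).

class I, genitive, plural

Segment: gayukh-um-on.
noun class: ∅ → class I.
case: -um → genitive.
number: -er/on → plural.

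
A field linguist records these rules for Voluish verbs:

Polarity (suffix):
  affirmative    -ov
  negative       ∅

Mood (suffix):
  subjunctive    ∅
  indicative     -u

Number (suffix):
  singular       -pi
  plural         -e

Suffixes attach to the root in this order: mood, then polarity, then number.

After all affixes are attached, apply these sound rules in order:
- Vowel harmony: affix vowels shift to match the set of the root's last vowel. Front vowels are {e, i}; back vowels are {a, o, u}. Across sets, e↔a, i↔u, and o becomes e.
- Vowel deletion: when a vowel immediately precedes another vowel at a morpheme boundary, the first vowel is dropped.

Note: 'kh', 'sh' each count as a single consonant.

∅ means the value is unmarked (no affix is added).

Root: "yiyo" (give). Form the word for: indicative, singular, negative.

yiyupu

Attach mood indicative -u → yiyou.
polarity = negative: zero marking, form stays yiyou.
Attach number singular -pi → yiyoupi.
Apply vowel harmony: yiyoupi → yiyoupu.
Apply vowel deletion: yiyoupu → yiyupu.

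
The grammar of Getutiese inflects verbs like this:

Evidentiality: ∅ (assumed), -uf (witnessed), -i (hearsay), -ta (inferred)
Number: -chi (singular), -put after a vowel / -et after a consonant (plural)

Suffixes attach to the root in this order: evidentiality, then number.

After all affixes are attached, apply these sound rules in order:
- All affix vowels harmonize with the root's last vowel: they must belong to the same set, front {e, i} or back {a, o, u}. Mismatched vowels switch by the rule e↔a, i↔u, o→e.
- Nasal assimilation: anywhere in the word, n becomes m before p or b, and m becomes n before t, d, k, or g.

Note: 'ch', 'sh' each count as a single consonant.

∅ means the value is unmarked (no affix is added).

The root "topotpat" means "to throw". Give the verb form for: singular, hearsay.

topotpatuchu

Attach evidentiality hearsay -i → topotpati.
Attach number singular -chi → topotpatichi.
Apply vowel harmony: topotpatichi → topotpatuchu.
Nasal assimilation: no change.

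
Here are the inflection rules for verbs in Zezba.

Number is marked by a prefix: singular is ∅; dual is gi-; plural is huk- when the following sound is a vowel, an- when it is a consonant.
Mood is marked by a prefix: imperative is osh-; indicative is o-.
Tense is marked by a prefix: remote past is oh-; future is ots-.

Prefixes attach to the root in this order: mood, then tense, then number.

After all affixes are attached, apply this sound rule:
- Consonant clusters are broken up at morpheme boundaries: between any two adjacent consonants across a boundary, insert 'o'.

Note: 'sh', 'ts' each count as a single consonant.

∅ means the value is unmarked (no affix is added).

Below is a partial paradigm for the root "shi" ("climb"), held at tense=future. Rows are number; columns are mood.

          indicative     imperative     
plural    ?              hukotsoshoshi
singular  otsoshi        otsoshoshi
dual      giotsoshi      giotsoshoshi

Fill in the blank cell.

Attach mood indicative o- → oshi.
Attach tense future ots- → otsoshi.
Attach number plural huk- (before vowel 'o') → hukotsoshi.
Epenthesis: no change.

hukotsoshi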